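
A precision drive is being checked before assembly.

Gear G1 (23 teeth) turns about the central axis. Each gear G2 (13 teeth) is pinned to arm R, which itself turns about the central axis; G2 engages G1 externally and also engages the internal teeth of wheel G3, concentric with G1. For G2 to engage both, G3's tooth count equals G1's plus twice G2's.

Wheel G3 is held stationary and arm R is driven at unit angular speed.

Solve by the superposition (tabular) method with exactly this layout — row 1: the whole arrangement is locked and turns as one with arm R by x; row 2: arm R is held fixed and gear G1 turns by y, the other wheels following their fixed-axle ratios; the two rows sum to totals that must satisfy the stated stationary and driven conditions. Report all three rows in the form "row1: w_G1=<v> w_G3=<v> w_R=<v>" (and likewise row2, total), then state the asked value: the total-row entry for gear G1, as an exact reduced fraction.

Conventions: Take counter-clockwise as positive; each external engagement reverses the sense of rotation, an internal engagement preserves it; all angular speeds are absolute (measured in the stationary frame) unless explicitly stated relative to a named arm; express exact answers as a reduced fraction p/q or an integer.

recognized (axles ride arm R): planetary set, 23/13/49 teeth
row 1 — lock + rotate with arm: ω_sun = ω_ring = ω_arm = x
row 2 (arm held, sun turns y): ω_ring = −(23/49)·y, ω_arm = 0
boundary: total ω_ring = x − (23/49)·y = 0 and total ω_arm = x = 1  ⇒  y = 49/23, x = 1
row 2 ring = −(23/49)·49/23 = -1
totals (row 1 + row 2): sun 1 + 49/23 = 72/23, ring 1 + (-1) = 0, arm 1 + 0 = 1
asked cell (total, sun) = 72/23

row1: w_G1=1 w_G3=1 w_R=1
row2: w_G1=49/23 w_G3=-1 w_R=0
total: w_G1=72/23 w_G3=0 w_R=1
asked value: 72/23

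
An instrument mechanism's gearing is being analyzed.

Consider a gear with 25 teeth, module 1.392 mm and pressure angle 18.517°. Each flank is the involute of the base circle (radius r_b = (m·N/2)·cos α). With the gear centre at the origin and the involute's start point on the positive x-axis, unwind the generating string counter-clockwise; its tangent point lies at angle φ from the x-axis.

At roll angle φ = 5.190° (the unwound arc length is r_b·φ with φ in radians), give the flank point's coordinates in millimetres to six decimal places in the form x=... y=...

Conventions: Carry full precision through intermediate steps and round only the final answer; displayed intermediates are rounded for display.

class = single-mesh tooth geometry [base-circle involute, m = 1.392, 25T]
pitch radius r_p = m·N/2 = 1.392·25/2 = 17.400000
base radius r_b = r_p·cos α = 17.400000·cos 18.517° = 16.499193
roll angle φ = 5.190° = 0.09058259 rad
x = r_b·(cos φ + φ·sin φ) = 16.566744
y = r_b·(sin φ − φ·cos φ) = 0.004084

x=16.566744 y=0.004084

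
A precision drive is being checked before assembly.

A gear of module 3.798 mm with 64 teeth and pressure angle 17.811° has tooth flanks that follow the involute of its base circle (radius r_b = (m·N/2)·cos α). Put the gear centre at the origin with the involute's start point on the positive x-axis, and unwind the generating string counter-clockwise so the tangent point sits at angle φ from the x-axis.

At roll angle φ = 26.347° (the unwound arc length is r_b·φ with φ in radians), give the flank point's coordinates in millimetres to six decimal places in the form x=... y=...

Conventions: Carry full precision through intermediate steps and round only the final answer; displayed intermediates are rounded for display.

x=127.305493 y=3.671700

class = single-mesh tooth geometry [base-circle involute, m = 3.798, 64T]
pitch radius r_p = m·N/2 = 3.798·64/2 = 121.536000
base radius r_b = r_p·cos α = 121.536000·cos 17.811° = 115.710863
roll angle φ = 26.347° = 0.45984190 rad
x = r_b·(cos φ + φ·sin φ) = 127.305493
y = r_b·(sin φ − φ·cos φ) = 3.671700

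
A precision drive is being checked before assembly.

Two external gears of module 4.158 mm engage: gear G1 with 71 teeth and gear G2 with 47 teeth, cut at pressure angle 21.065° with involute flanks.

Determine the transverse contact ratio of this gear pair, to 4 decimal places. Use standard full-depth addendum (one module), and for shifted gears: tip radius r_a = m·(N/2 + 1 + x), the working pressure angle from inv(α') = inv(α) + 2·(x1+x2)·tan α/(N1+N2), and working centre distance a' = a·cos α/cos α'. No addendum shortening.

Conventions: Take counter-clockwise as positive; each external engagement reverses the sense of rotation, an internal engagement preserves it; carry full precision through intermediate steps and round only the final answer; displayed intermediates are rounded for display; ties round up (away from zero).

1.7198

topology: single-mesh involute geometry — m = 4.158, 71T/47T pair
base radii: r_b1 = 137.744773, r_b2 = 91.183160
tip radii: r_a1 = 151.767000, r_a2 = 101.871000
no profile shift: α' = α, a' = a
action lengths: √(r_a1²−r_b1²) = 63.714988, √(r_a2²−r_b2²) = 45.423915
base pitch p_b = π·m·cos α = 12.189802
CR = (63.714988 + 45.423915 − 245.322000·sin 21.06500°)/12.189802 = 1.719765
contact ratio ≈ 1.7198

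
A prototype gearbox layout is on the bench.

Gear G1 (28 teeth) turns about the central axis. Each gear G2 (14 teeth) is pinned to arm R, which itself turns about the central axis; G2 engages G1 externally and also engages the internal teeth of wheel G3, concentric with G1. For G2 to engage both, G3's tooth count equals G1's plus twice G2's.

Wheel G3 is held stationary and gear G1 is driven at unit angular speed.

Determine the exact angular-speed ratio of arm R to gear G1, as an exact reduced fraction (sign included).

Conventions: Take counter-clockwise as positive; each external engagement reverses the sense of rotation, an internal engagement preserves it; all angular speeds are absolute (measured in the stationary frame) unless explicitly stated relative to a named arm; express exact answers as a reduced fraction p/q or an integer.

class = planetary set [G3 = 28+2·14 = 56; Willis about the carrier]
ring teeth: 28 + 2·14 = 56
28(ω_sun−ω_arm) = −56(ω_ring−ω_arm),  ω_ring = 0, ω_sun = 1
28(1−ω_arm) = −56(0−ω_arm)  ⇒  84·ω_arm = 28  ⇒  ω_arm = 1/3
ω_out/ω_in = 1/3

1/3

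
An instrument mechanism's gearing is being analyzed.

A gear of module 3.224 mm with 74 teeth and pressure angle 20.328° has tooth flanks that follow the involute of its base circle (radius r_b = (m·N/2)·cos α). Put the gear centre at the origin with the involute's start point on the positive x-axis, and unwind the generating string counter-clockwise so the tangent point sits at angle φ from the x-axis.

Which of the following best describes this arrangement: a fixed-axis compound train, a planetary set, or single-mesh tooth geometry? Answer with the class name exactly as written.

topology: single-mesh involute geometry — m = 3.224, N = 74
classification: single-mesh tooth geometry

single-mesh tooth geometry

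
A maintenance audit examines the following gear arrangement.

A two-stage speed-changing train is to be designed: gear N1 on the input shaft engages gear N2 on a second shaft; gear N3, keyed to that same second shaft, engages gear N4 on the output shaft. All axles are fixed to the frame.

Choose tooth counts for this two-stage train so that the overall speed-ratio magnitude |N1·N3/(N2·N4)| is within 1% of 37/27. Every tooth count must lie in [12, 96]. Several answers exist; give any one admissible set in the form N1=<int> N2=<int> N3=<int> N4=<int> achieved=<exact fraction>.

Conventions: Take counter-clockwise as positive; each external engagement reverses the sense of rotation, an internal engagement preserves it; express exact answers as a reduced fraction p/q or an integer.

class = fixed-axis compound train [2-stage, 37/27 wanted]
target = 37/27 in lowest terms: an exact hit needs N1·N3 = k·37 and N2·N4 = k·27 for one integer k, every count in [12, 96]; additionally prefer no 1:1 stage (N1 ≠ N2, N3 ≠ N4)
k = 1…11: no 1:1-free in-range split of k·37 and k·27 into factor pairs; take k = 12
k = 12: N1·N3 = 444 = 12·37, N2·N4 = 324 = 27·12
achieved = 12·37/(27·12) = 37/27; |achieved − target| = 0 ≤ 37/2700 ✓

N1=12 N2=27 N3=37 N4=12 achieved=37/27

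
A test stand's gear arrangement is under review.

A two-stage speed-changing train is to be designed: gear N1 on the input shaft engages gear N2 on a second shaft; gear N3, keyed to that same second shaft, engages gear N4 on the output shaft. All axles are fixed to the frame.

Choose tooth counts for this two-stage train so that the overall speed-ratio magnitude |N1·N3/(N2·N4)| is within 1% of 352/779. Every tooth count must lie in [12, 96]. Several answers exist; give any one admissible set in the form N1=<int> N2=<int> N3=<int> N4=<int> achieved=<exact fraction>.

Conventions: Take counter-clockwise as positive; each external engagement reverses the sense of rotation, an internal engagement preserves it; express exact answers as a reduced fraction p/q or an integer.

N1=16 N2=19 N3=22 N4=41 achieved=352/779

2-stage fixed-axis compound train for ratio 352/779
target = 352/779 in lowest terms: an exact hit needs N1·N3 = k·352 and N2·N4 = k·779 for one integer k, every count in [12, 96]; additionally prefer no 1:1 stage (N1 ≠ N2, N3 ≠ N4)
k = 1: N1·N3 = 352 = 16·22, N2·N4 = 779 = 19·41
achieved = 16·22/(19·41) = 352/779; |achieved − target| = 0 ≤ 88/19475 ✓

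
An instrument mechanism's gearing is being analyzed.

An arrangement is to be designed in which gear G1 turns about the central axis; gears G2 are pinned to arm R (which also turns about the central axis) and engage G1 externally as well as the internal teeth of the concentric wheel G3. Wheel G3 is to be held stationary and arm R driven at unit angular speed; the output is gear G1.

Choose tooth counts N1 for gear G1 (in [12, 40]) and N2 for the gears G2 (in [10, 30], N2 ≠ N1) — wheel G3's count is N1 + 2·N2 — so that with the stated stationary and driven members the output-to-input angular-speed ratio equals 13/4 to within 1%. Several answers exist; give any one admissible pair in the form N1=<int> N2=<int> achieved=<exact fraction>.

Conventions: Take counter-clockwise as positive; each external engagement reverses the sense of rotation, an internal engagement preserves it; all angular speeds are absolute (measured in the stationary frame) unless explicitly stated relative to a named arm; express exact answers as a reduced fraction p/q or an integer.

class = planetary set [ratio 13/4 wanted; Willis about the carrier]
Willis with ω_ring = 0: ω_sun/ω_arm = (N1+N3)/N1; set equal to 13/4  ⇒  N3/N1 = 13/4 − 1 = 9/4
N3 = N1 + 2·N2  ⇒  N2/N1 = (N3/N1 − 1)/2 = (9/4 − 1)/2 = 5/8
smallest multiple with N1 ≥ 12 and N2 ≥ 10: k = 2  ⇒  N1 = 2·8 = 16, N2 = 2·5 = 10 (N1 ≤ 40, N2 ≤ 30, N2 ≠ N1 ✓), N3 = 16 + 2·10 = 36
check: (N1+N3)/N1 with N1 = 16, N3 = 36 gives 13/4; |achieved − target| = 0 ≤ 13/400 ✓

N1=16 N2=10 achieved=13/4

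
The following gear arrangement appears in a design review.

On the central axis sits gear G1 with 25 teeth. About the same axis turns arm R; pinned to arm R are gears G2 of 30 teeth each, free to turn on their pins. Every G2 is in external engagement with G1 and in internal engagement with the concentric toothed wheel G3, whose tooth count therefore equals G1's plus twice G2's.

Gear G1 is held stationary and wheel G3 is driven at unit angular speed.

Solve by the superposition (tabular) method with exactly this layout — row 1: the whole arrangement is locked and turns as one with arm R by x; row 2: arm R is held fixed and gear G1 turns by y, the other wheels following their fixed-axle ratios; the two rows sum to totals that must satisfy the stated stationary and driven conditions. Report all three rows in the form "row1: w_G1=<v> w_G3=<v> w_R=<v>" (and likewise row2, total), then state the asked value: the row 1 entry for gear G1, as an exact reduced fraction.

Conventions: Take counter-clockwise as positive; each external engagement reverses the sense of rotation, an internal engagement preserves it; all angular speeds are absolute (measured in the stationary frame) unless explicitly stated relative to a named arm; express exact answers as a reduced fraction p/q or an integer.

class = planetary set [G3 = 25+2·30 = 85; Willis about the carrier]
row 1 — lock + rotate with arm: ω_sun = ω_ring = ω_arm = x
row 2 — arm fixed, fixed-axis ratios: sun y, ring −(25/85)·y, arm 0
boundary: total ω_sun = x + y = 0 and total ω_ring = x − (25/85)·y = 1  ⇒  y = -17/22, x = 17/22
row 2 ring = −(25/85)·(-17/22) = 5/22
totals (row 1 + row 2): sun 17/22 + (-17/22) = 0, ring 17/22 + 5/22 = 1, arm 17/22 + 0 = 17/22
asked cell (row1, sun) = 17/22

row1: w_G1=17/22 w_G3=17/22 w_R=17/22
row2: w_G1=-17/22 w_G3=5/22 w_R=0
total: w_G1=0 w_G3=1 w_R=17/22
asked value: 17/22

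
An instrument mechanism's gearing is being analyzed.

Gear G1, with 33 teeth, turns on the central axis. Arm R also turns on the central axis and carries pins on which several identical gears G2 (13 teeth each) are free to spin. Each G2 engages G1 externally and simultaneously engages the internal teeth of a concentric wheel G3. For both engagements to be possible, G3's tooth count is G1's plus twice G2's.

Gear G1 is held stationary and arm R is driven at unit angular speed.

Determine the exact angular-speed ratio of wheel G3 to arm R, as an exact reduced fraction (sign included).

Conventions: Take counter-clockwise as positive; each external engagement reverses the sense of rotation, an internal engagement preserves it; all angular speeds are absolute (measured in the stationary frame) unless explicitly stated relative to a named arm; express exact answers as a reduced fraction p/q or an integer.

class = planetary set [G3 = 33+2·13 = 59; Willis about the carrier]
ring teeth: 33 + 2·13 = 59
33(ω_sun−ω_arm) = −59(ω_ring−ω_arm),  ω_sun = 0, ω_arm = 1
ω_ring = 1 − (33/59)(0−1) = 92/59
ω_out/ω_in = 92/59

92/59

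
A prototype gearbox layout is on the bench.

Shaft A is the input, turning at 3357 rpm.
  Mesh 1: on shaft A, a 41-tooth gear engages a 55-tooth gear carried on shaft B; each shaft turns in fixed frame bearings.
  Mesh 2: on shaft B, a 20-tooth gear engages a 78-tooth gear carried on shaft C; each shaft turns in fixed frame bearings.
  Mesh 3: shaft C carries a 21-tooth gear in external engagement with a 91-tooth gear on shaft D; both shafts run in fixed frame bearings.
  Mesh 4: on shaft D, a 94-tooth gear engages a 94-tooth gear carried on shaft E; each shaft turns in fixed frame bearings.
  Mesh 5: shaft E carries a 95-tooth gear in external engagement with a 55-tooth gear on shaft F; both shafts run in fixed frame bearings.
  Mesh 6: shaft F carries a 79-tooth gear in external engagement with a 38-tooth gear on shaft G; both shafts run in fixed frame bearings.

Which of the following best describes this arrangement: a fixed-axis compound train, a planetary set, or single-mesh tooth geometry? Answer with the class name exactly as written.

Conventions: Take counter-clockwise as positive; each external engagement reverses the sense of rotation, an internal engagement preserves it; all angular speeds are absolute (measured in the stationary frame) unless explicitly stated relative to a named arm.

fixed-axis compound train

class = fixed-axis compound train [6 meshes; 6 ratios multiply, 6 sense flips]
classification: fixed-axis compound train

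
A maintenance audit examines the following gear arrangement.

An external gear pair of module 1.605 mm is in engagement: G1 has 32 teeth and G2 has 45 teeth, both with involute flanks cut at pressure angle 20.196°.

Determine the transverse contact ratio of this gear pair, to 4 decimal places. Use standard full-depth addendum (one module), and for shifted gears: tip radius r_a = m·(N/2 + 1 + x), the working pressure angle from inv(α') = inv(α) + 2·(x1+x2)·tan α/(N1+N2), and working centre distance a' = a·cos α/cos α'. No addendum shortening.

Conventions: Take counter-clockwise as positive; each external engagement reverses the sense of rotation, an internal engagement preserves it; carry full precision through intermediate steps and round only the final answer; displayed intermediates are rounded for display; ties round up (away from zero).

recognized (one external pair, fixed centres): single-mesh tooth geometry, m = 1.605, N1 = 32, N2 = 45
base radii: r_b1 = 24.101120, r_b2 = 33.892200
tip radii: r_a1 = 27.285000, r_a2 = 37.717500
no profile shift: α' = α, a' = a
action lengths: √(r_a1²−r_b1²) = 12.790905, √(r_a2²−r_b2²) = 16.550789
base pitch p_b = π·m·cos α = 4.732244
CR = (12.790905 + 16.550789 − 61.792500·sin 20.19600°)/4.732244 = 1.692411
contact ratio ≈ 1.6924

1.6924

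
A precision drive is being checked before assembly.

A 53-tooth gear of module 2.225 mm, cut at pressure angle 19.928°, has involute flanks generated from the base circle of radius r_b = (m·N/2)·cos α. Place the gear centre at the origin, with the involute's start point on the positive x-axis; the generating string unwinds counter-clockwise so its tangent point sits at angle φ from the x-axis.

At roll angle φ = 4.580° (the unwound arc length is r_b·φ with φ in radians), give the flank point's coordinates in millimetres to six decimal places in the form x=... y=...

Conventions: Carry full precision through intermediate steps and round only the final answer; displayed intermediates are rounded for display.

x=55.608740 y=0.009432

topology: single-mesh involute geometry — m = 2.225, N = 53
pitch radius r_p = m·N/2 = 2.225·53/2 = 58.962500
base radius r_b = r_p·cos α = 58.962500·cos 19.928° = 55.431924
roll angle φ = 4.580° = 0.07993608 rad
x = r_b·(cos φ + φ·sin φ) = 55.608740
y = r_b·(sin φ − φ·cos φ) = 0.009432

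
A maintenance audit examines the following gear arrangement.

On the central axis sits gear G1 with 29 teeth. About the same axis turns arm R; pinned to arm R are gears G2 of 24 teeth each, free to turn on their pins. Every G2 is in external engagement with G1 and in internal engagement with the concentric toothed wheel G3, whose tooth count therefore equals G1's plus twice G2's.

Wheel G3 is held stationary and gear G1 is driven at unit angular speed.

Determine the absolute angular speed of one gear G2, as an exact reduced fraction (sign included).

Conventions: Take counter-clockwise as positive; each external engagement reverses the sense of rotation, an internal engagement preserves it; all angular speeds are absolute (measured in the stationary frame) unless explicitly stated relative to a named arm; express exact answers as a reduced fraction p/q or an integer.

-29/48

class = planetary set [G3 = 29+2·24 = 77; Willis about the carrier]
ring teeth: 29 + 2·24 = 77
29(ω_sun−ω_arm) = −77(ω_ring−ω_arm),  ω_ring = 0, ω_sun = 1
29(1−ω_arm) = −77(0−ω_arm)  ⇒  106·ω_arm = 29  ⇒  ω_arm = 29/106
sun–planet mesh: 29·(1−29/106) = −24·(ω_p−ω_arm)  ⇒  ω_p−ω_arm = -2233/2544
ω_p = 29/106 − 2233/2544 = -29/48
exact speed ratio = -29/48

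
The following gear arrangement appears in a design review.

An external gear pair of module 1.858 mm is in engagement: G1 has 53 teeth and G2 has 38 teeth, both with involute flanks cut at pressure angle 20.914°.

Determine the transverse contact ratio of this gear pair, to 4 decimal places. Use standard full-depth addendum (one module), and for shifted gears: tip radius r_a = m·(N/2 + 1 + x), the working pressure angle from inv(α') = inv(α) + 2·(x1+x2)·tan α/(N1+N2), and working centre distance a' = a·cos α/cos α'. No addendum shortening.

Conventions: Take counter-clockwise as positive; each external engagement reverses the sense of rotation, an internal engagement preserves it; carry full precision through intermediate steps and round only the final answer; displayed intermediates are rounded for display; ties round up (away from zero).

topology: single-mesh involute geometry — m = 1.858, 53T/38T pair
base radii: r_b1 = 45.993132, r_b2 = 32.976208
tip radii: r_a1 = 51.095000, r_a2 = 37.160000
no profile shift: α' = α, a' = a
action lengths: √(r_a1²−r_b1²) = 22.256028, √(r_a2²−r_b2²) = 17.129953
base pitch p_b = π·m·cos α = 5.452516
CR = (22.256028 + 17.129953 − 84.539000·sin 20.91400°)/5.452516 = 1.688837
contact ratio ≈ 1.6888

1.6888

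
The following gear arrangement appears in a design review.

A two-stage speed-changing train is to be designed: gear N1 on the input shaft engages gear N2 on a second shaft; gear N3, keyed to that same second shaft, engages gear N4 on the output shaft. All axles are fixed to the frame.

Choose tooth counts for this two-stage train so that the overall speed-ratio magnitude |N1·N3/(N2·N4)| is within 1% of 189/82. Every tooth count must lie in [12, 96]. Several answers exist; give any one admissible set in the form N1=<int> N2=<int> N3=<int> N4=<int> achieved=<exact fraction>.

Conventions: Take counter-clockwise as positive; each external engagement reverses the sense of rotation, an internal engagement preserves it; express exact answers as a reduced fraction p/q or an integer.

N1=14 N2=12 N3=81 N4=41 achieved=189/82

design class (target 189/82): fixed-axis compound train
target = 189/82 in lowest terms: an exact hit needs N1·N3 = k·189 and N2·N4 = k·82 for one integer k, every count in [12, 96]; additionally prefer no 1:1 stage (N1 ≠ N2, N3 ≠ N4)
k = 1…5: no 1:1-free in-range split of k·189 and k·82 into factor pairs; take k = 6
k = 6: N1·N3 = 1134 = 14·81, N2·N4 = 492 = 12·41
achieved = 14·81/(12·41) = 189/82; |achieved − target| = 0 ≤ 189/8200 ✓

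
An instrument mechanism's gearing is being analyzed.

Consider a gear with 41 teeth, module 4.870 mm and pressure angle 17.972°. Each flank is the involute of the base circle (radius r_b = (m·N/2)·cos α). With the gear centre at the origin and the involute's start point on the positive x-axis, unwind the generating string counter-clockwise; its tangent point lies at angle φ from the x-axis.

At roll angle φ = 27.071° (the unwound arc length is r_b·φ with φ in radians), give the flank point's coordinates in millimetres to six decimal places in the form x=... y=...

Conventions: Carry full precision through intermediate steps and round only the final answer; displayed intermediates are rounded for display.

x=104.979180 y=3.264793

class = single-mesh tooth geometry [base-circle involute, m = 4.870, 41T]
pitch radius r_p = m·N/2 = 4.870·41/2 = 99.835000
base radius r_b = r_p·cos α = 99.835000·cos 17.972° = 94.963792
roll angle φ = 27.071° = 0.47247808 rad
x = r_b·(cos φ + φ·sin φ) = 104.979180
y = r_b·(sin φ − φ·cos φ) = 3.264793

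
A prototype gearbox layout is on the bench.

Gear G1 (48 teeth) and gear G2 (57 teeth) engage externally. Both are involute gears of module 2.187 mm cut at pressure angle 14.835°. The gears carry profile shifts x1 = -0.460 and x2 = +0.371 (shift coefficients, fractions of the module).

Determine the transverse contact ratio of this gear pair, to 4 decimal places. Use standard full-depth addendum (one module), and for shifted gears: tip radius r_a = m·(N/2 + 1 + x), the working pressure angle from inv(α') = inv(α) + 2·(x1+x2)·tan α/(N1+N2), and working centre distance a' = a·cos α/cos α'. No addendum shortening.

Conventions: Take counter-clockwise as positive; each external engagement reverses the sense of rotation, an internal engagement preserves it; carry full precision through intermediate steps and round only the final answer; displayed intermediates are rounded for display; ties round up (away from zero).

2.1262

recognized (one external pair, fixed centres): single-mesh tooth geometry, m = 2.187, N1 = 48, N2 = 57
base radii: r_b1 = 50.738426, r_b2 = 60.251881
tip radii: r_a1 = 53.668980, r_a2 = 65.327877
inv(α') = inv(14.835°) + 2·(-0.460+0.371)·tan α/(48+57) = 0.00549641  ⇒  α' = 14.45838°
a' = a·cos α / cos α' = 114.8175·cos 14.835°/cos 14.45838° = 114.620422
action lengths: √(r_a1²−r_b1²) = 17.492042, √(r_a2²−r_b2²) = 25.247620
base pitch p_b = π·m·cos α = 6.641644
CR = (17.492042 + 25.247620 − 114.620422·sin 14.45838°)/6.641644 = 2.126222
contact ratio ≈ 2.1262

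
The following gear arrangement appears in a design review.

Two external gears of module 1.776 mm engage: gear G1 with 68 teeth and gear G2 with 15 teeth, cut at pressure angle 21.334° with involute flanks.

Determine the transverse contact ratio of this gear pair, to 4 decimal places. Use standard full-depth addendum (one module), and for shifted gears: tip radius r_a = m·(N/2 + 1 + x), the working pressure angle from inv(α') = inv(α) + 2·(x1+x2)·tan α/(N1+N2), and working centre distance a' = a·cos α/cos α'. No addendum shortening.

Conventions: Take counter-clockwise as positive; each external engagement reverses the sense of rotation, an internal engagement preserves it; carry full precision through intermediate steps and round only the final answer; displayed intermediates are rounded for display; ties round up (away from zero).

1.5869

class = single-mesh tooth geometry [involute pair 68T × 15T, m = 1.776]
base radii: r_b1 = 56.246217, r_b2 = 12.407254
tip radii: r_a1 = 62.160000, r_a2 = 15.096000
no profile shift: α' = α, a' = a
action lengths: √(r_a1²−r_b1²) = 26.461834, √(r_a2²−r_b2²) = 8.599376
base pitch p_b = π·m·cos α = 5.197138
CR = (26.461834 + 8.599376 − 73.704000·sin 21.33400°)/5.197138 = 1.586911
contact ratio ≈ 1.5869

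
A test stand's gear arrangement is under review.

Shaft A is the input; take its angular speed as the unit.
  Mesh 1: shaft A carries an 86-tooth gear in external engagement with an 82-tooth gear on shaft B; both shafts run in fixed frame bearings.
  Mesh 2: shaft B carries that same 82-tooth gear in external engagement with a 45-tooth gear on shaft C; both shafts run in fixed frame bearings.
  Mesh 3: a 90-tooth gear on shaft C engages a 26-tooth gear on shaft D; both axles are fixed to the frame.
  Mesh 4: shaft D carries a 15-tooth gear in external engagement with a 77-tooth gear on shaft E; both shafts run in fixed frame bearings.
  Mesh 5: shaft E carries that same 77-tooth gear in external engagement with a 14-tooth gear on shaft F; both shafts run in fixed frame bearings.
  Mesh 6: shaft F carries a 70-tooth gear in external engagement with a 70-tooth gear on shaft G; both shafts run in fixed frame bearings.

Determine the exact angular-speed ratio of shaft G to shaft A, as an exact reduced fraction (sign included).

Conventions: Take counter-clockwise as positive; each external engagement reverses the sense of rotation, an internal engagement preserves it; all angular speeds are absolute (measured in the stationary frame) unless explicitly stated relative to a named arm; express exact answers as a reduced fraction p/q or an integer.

class = fixed-axis compound train [6 meshes; 6 ratios multiply, 6 sense flips]
mesh 1 [86T→82T]: running ratio 43/41, sense −
mesh 2 [82T→45T]: running ratio 86/45, sense +
mesh 3 [90T→26T]: running ratio 86/13, sense −
mesh 4 [15T→77T]: running ratio 1290/1001, sense +
mesh 5 [77T→14T]: running ratio 645/91, sense −
mesh 6 [70T→70T]: running ratio 645/91, sense +
ω_out/ω_in = 645/91

645/91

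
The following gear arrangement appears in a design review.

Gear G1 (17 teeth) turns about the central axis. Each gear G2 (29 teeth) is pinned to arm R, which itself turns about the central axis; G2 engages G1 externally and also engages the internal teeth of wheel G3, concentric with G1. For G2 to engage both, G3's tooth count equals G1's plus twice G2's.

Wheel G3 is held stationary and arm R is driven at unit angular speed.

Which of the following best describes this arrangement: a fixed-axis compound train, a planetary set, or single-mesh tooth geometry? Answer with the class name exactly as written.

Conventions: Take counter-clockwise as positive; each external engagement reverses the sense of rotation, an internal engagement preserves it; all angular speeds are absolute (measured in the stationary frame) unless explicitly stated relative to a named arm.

planetary set

class = planetary set [G3 = 17+2·29 = 75; Willis about the carrier]
classification: planetary set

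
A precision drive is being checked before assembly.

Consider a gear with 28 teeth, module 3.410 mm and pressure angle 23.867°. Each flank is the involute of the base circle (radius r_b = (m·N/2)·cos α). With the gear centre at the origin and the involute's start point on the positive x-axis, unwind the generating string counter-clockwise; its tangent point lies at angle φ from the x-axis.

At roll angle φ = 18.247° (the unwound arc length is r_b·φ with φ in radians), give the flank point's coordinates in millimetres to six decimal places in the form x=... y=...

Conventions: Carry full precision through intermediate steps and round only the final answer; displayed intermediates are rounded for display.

x=45.815745 y=0.465301

topology: single-mesh involute geometry — m = 3.410, N = 28
pitch radius r_p = m·N/2 = 3.410·28/2 = 47.740000
base radius r_b = r_p·cos α = 47.740000·cos 23.867° = 43.657616
roll angle φ = 18.247° = 0.31847023 rad
x = r_b·(cos φ + φ·sin φ) = 45.815745
y = r_b·(sin φ − φ·cos φ) = 0.465301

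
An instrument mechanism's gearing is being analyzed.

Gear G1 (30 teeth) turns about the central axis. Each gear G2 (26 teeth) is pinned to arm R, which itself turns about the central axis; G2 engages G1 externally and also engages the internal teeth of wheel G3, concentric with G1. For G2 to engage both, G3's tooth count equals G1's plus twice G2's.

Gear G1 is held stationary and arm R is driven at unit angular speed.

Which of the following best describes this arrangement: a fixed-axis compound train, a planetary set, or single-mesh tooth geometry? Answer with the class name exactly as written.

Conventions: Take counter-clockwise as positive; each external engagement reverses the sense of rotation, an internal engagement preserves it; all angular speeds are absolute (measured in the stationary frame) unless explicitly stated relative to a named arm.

class = planetary set [G3 = 30+2·26 = 82; Willis about the carrier]
classification: planetary set

planetary set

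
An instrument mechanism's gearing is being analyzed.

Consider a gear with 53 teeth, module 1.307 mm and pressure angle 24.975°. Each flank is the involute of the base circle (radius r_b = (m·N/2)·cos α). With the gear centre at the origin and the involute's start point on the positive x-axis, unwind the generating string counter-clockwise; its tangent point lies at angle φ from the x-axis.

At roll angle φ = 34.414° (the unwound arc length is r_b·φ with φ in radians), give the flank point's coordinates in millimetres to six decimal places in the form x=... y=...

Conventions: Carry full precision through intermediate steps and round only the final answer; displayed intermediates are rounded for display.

x=36.559602 y=2.187018

class = single-mesh tooth geometry [base-circle involute, m = 1.307, 53T]
pitch radius r_p = m·N/2 = 1.307·53/2 = 34.635500
base radius r_b = r_p·cos α = 34.635500·cos 24.975° = 31.396807
roll angle φ = 34.414° = 0.60063761 rad
x = r_b·(cos φ + φ·sin φ) = 36.559602
y = r_b·(sin φ − φ·cos φ) = 2.187018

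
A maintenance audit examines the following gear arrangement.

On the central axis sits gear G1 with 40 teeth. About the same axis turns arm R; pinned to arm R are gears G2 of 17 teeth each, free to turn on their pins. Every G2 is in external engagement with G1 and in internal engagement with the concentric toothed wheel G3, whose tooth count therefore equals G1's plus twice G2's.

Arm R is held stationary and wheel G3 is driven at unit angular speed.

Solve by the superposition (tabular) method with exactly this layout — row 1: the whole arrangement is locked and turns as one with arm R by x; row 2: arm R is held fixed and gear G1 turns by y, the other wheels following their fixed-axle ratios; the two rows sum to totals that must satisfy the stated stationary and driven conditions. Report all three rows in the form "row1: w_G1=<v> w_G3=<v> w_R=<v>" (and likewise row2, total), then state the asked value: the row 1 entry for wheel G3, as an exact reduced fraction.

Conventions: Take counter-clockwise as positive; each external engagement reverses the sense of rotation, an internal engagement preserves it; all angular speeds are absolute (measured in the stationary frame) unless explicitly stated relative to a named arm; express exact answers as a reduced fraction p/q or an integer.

row1: w_G1=0 w_G3=0 w_R=0
row2: w_G1=-37/20 w_G3=1 w_R=0
total: w_G1=-37/20 w_G3=1 w_R=0
asked value: 0

topology: planetary set — G1 40T / G2 17T / G3 74T, arm = carrier (Willis)
row 1 (train locked, turned with arm): all members turn x
superposition row 2 [arm held]: sun y, ring −(40/74)·y, arm 0
boundary: total ω_arm = x = 0 and total ω_ring = x − (40/74)·y = 1  ⇒  y = -37/20, x = 0
row 2 ring = −(40/74)·(-37/20) = 1
totals (row 1 + row 2): sun 0 + (-37/20) = -37/20, ring 0 + 1 = 1, arm 0 + 0 = 0
asked cell (row1, ring) = 0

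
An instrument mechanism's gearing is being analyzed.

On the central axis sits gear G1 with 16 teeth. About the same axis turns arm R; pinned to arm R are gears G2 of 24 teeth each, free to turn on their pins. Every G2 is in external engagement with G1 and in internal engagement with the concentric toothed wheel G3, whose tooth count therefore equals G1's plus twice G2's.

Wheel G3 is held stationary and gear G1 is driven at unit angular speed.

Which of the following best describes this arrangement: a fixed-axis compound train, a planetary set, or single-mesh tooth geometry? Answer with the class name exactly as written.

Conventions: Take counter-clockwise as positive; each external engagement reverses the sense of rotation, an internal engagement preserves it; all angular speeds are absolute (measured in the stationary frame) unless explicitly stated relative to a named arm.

class = planetary set [G3 = 16+2·24 = 64; Willis about the carrier]
classification: planetary set

planetary set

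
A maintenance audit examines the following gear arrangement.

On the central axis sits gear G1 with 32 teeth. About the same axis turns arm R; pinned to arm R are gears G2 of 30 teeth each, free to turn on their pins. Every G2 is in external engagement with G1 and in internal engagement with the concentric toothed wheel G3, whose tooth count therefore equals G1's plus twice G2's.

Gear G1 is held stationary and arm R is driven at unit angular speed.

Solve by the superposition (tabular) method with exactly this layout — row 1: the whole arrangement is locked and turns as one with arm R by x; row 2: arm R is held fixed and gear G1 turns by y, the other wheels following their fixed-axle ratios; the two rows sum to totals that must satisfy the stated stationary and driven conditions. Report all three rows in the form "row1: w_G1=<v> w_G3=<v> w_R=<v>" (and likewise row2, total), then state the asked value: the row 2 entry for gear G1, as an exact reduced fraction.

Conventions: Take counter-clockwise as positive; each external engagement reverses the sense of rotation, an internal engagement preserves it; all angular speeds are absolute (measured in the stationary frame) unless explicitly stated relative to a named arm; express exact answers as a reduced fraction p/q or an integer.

row1: w_G1=1 w_G3=1 w_R=1
row2: w_G1=-1 w_G3=8/23 w_R=0
total: w_G1=0 w_G3=31/23 w_R=1
asked value: -1

recognized (axles ride arm R): planetary set, 32/30/92 teeth
row 1 (train locked, turned with arm): all members turn x
row 2 — arm fixed, fixed-axis ratios: sun y, ring −(32/92)·y, arm 0
boundary: total ω_sun = x + y = 0 and total ω_arm = x = 1  ⇒  y = -1, x = 1
row 2 ring = −(32/92)·(-1) = 8/23
totals (row 1 + row 2): sun 1 + (-1) = 0, ring 1 + 8/23 = 31/23, arm 1 + 0 = 1
asked cell (row2, sun) = -1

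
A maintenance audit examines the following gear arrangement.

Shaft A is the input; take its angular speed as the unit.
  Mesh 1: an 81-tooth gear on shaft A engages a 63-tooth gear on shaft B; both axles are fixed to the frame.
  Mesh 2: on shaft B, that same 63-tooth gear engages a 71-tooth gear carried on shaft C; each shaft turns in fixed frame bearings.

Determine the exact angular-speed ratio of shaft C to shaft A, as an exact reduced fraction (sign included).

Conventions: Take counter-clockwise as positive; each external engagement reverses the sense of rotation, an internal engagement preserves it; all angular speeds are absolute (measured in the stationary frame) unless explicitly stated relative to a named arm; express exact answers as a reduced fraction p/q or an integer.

81/71

class = fixed-axis compound train [2 meshes; 2 ratios multiply, 2 sense flips]
mesh 1 [81T→63T]: running ratio 9/7, sense −
mesh 2 [63T→71T]: running ratio 81/71, sense +
ω_out/ω_in = 81/71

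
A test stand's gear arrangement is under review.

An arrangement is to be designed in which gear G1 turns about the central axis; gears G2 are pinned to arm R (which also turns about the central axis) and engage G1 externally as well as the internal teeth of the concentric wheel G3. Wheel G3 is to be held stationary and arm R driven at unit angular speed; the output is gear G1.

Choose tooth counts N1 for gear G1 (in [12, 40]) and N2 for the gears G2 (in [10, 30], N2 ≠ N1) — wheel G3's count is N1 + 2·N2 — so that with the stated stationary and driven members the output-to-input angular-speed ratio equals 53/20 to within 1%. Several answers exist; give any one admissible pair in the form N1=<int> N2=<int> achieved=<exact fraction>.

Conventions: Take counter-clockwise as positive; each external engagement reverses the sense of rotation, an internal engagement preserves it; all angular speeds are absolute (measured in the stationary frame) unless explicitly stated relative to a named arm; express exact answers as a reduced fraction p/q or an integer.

N1=40 N2=13 achieved=53/20

class = planetary set [ratio 53/20 wanted; Willis about the carrier]
Willis with ω_ring = 0: ω_sun/ω_arm = (N1+N3)/N1; set equal to 53/20  ⇒  N3/N1 = 53/20 − 1 = 33/20
N3 = N1 + 2·N2  ⇒  N2/N1 = (N3/N1 − 1)/2 = (33/20 − 1)/2 = 13/40
smallest multiple with N1 ≥ 12 and N2 ≥ 10: k = 1  ⇒  N1 = 1·40 = 40, N2 = 1·13 = 13 (N1 ≤ 40, N2 ≤ 30, N2 ≠ N1 ✓), N3 = 40 + 2·13 = 66
check: (N1+N3)/N1 with N1 = 40, N3 = 66 gives 53/20; |achieved − target| = 0 ≤ 53/2000 ✓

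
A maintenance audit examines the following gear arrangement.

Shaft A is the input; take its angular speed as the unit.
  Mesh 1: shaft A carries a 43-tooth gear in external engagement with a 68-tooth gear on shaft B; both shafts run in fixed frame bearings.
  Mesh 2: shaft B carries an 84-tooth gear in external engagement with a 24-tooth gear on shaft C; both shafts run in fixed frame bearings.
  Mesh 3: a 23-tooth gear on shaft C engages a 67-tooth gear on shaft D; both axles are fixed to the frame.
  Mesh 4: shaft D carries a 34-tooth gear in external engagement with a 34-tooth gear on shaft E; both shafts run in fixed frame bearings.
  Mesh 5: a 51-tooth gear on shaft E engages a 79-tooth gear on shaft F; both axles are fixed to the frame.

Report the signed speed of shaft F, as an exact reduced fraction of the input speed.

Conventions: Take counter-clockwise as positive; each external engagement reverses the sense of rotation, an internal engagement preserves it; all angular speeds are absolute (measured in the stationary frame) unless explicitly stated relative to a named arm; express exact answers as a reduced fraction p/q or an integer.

5-mesh fixed-axis compound train (all bearings frame-fixed)
mesh 1 [43T→68T]: |ω|/ω_in = 1×43/68 = 43/68, sense flips to −
mesh 2 [84T→24T]: |ω|/ω_in = (43/68)×84/24 = 301/136, sense flips to +
mesh 3 [23T→67T]: |ω|/ω_in = (301/136)×23/67 = 6923/9112, sense flips to −
mesh 4 [34T→34T]: |ω|/ω_in = (6923/9112)×34/34 = 6923/9112, sense flips to +
mesh 5 [51T→79T]: |ω|/ω_in = (6923/9112)×51/79 = 20769/42344, sense flips to −
signed output speed (× input speed) = -20769/42344

-20769/42344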